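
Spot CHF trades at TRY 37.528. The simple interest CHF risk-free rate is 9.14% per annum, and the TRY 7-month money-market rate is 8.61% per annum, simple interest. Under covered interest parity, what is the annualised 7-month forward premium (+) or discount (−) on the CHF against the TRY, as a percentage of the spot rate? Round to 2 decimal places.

T = 7/12 years.
F = S · g_TRY/g_CHF = 37.528 × 1.050225/1.0533167 = 37.417848.
(F − S)/S ÷ T = (37.417848 − 37.528)/37.528/(7/12) = -0.005032 → -0.50%.

-0.50%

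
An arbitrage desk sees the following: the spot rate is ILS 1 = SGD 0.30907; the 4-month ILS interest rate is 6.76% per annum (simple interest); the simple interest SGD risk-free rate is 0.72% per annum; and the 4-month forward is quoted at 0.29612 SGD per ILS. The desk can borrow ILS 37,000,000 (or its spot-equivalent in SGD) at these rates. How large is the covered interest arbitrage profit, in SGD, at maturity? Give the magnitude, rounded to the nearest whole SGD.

SGD 259,710

T = 4/12 years.
Keep in ILS, deliver into the forward: 37,000,000·1.0225333333·0.29612 = SGD 11,203,325.11.
Swap to SGD now, deposit: 37,000,000·0.30907·1.002400 = SGD 11,463,035.42.
The quoted forward undervalues ILS, so borrow ILS, convert to SGD at spot, deposit the SGD at 0.72%, and buy ILS forward at 0.29612 to cover the loan.
The gap between the two covered legs is SGD 259,710.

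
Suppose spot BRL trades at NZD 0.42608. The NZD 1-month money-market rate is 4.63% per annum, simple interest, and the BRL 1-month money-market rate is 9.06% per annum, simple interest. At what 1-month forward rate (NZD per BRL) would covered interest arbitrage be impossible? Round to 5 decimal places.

0.42452

T = 1/12 years.
Growth of 1 NZD over T: 1 + 0.0463×1/12 = 1.0038583.
BRL growth factor: 1 + 0.0906×1/12 = 1.007550.
So F = 0.42608 × 1.0038583 / 1.007550 = 0.4245188 (NZD/BRL).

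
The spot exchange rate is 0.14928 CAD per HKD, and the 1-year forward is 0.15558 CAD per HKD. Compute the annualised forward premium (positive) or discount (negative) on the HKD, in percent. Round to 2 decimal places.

T = 1 year.
(F − S)/S = (0.15558 − 0.14928)/0.14928 = 0.0422026.
Annualise by dividing by T: 0.0422026 / 1 = 0.042203 → 4.22%.

+4.22%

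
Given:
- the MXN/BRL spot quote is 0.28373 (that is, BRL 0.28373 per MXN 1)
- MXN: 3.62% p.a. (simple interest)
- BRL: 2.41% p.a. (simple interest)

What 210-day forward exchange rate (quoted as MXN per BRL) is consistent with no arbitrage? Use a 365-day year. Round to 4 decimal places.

T = 210/365 years.
Growth of 1 BRL over T: 1 + 0.0241×210/365 = 1.0138658.
MXN accumulates by 1 + 0.0362×210/365 = 1.0208274.
CIP: F = S · (grow BRL)/(grow MXN) = 0.28373 × 1.0138658/1.0208274 = 0.2817951 BRL per MXN.
Invert for MXN per BRL: 1 / 0.2817951 = 3.5487.

3.5487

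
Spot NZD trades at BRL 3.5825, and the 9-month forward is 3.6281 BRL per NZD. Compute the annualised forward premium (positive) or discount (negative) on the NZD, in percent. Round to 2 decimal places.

T = 9/12 years.
NZD trades forward at +1.27285% vs spot over the period.
Per annum: 0.0127285 / (9/12) = 0.016971 = 1.70%.

+1.70%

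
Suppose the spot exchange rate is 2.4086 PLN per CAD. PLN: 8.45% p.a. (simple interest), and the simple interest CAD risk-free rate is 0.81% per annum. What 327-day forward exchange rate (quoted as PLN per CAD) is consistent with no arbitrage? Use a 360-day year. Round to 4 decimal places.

T = 327/360 years.
PLN accumulates by 1 + 0.0845×327/360 = 1.0767542.
CAD growth factor: 1 + 0.0081×327/360 = 1.0073575.
Forward (PLN per CAD) = 2.4086 × 1.0767542 / 1.0073575 = 2.574528.

2.5745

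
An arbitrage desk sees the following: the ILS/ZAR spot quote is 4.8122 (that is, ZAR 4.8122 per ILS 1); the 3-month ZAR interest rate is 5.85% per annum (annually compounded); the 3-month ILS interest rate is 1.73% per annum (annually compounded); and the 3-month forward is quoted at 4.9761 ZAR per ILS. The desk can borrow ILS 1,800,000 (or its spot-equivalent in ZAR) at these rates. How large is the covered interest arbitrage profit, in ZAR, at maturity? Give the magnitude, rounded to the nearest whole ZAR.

ZAR 209,517

T = 3/12 years.
Invest the ILS and cover forward: 1,800,000 × 1.004297221 × 4.9761 = ZAR 8,995,470.12.
Convert at spot and invest in ZAR: 1,800,000 × 4.8122 × 1.014314691 = ZAR 8,785,953.28.
The quoted forward overvalues ILS, so borrow ZAR, buy ILS at spot, deposit the ILS at 1.73%, and sell the proceeds forward at 4.9761.
The gap between the two covered legs is ZAR 209,517.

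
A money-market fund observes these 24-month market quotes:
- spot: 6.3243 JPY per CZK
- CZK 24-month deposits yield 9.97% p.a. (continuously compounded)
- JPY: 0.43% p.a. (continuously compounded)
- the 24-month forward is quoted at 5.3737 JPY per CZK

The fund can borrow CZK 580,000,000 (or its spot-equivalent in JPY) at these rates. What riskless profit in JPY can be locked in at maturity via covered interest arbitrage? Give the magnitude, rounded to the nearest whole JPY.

JPY 104,743,120

T = 2 years.
Route A — deposit CZK, sell forward: 580,000,000 × 1.220670136314 × 5.3737 = JPY 3,804,518,764.68.
Route B — convert at spot, deposit JPY: 580,000,000 × 6.3243 × 1.008637086238 = JPY 3,699,775,644.21.
The quoted forward overvalues CZK, so borrow JPY, buy CZK at spot, deposit the CZK at 9.97%, and sell the proceeds forward at 5.3737.
Profit = 3,804,518,764.68 − 3,699,775,644.21 = JPY 104,743,120.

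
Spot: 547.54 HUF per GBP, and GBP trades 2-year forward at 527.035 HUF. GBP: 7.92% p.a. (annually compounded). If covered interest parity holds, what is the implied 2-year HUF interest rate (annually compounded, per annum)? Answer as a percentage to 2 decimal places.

T = 2 years.
CIP gives F = S · g_HUF/g_GBP, so g_HUF/g_GBP = 527.035/547.54 = 0.9625507.
The GBP side grows by (1 + 0.0792)^2 = 1.1646726.
So the HUF growth factor = 1.1210564.
r = 1.1210564^(1/2) − 1 = 0.058800 → 5.88%.

5.88%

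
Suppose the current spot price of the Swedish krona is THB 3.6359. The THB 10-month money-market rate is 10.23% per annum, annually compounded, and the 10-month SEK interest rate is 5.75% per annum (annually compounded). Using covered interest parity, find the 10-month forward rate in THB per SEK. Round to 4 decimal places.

T = 10/12 years.
THB growth factor: (1 + 0.1023)^(10/12) = 1.0845507.
SEK growth factor: (1 + 0.0575)^(10/12) = 1.047692.
CIP: F = S · (grow THB)/(grow SEK) = 3.6359 × 1.0845507/1.047692 = 3.763814 THB per SEK.

3.7638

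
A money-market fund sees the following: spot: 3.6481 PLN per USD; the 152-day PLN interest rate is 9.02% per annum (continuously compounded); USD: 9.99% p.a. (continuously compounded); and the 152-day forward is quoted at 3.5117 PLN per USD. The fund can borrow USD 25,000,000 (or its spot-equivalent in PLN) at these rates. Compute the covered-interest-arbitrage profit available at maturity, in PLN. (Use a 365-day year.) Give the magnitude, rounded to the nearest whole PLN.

PLN 3,171,572

T = 152/365 years.
Keep in USD, deliver into the forward: 25,000,000·1.0424796893·3.5117 = PLN 91,521,898.12.
Swap to PLN now, deposit: 25,000,000·3.6481·1.0382771363 = PLN 94,693,470.52.
The quoted forward undervalues USD, so borrow USD, convert to PLN at spot, deposit the PLN at 9.02%, and buy USD forward at 3.5117 to cover the loan.
The gap between the two covered legs is PLN 3,171,572.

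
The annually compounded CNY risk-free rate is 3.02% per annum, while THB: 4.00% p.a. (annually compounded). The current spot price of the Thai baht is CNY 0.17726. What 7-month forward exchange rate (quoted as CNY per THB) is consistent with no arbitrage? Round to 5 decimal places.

T = 7/12 years.
Growth of 1 CNY over T: (1 + 0.0302)^(7/12) = 1.0175074.
THB accumulates by (1 + 0.0400)^(7/12) = 1.0231425.
So F = 0.17726 × 1.0175074 / 1.0231425 = 0.1762837 (CNY/THB).

0.17628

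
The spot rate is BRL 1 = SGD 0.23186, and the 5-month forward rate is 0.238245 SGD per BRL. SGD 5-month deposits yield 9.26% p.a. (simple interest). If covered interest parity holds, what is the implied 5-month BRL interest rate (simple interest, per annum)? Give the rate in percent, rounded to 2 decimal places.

T = 5/12 years.
F/S = 0.238245/0.23186 = 1.0275382 = (growth of SGD) / (growth of BRL).
The SGD side grows by 1 + 0.0926×5/12 = 1.0385833.
Hence g_BRL = 1.0107491.
(1.0107491 − 1)/T = 0.025798, i.e. 2.58%.

2.58%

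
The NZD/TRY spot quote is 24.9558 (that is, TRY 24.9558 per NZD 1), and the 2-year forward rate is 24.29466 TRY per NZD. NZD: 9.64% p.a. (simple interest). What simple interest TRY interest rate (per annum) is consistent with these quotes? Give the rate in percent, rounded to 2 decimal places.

8.06%

T = 2 years.
CIP gives F = S · g_TRY/g_NZD, so g_TRY/g_NZD = 24.29466/24.9558 = 0.9735076.
NZD growth factor: 1 + 0.0964×2 = 1.192800.
Hence g_TRY = 1.1611999.
r = (1.1611999 − 1)/2 = 0.080600 → 8.06%.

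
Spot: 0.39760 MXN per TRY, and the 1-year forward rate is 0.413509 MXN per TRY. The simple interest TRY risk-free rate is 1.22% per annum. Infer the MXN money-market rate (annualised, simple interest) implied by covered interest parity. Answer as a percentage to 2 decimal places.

5.27%

T = 1 year.
By CIP, F/S equals the MXN-to-TRY growth ratio: 0.413509/0.3976 = 1.0400126.
The TRY side grows by 1 + 0.0122×1 = 1.012200.
So the MXN growth factor = 1.0527008.
(1.0527008 − 1)/T = 0.052701, i.e. 5.27%.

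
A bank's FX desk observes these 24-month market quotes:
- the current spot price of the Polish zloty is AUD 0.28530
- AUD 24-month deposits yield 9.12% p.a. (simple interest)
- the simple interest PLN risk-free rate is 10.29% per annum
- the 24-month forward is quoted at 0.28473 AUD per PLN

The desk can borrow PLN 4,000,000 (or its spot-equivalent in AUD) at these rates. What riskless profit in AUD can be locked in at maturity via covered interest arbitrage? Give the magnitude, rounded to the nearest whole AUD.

AUD 23,955

T = 2 years.
Route A — deposit PLN, sell forward: 4,000,000 × 1.205800 × 0.28473 = AUD 1,373,309.74.
Route B — convert at spot, deposit AUD: 4,000,000 × 0.28530 × 1.182400 = AUD 1,349,354.88.
The quoted forward overvalues PLN, so borrow AUD, buy PLN at spot, deposit the PLN at 10.29%, and sell the proceeds forward at 0.28473.
Profit = 1,373,309.74 − 1,349,354.88 = AUD 23,955.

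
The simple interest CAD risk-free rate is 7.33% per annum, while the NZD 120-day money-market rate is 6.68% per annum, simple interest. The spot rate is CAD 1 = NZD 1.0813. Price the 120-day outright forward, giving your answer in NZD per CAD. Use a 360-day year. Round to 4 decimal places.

1.0790

T = 120/360 years.
Growth of 1 NZD over T: 1 + 0.0668×120/360 = 1.0222667.
Growth of 1 CAD over T: 1 + 0.0733×120/360 = 1.0244333.
CIP: F = S · (grow NZD)/(grow CAD) = 1.0813 × 1.0222667/1.0244333 = 1.079013 NZD per CAD.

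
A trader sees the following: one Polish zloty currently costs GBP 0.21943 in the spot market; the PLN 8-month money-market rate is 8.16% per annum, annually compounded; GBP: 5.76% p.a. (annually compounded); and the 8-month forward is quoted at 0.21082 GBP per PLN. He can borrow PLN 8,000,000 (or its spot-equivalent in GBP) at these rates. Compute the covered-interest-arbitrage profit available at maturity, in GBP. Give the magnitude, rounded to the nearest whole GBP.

T = 8/12 years.
Keep in PLN, deliver into the forward: 8,000,000·1.05368578·0.21082 = GBP 1,777,104.29.
Swap to GBP now, deposit: 8,000,000·0.21943·1.038040492 = GBP 1,822,217.80.
The quoted forward undervalues PLN, so borrow PLN, convert to GBP at spot, deposit the GBP at 5.76%, and buy PLN forward at 0.21082 to cover the loan.
Profit = 1,822,217.80 − 1,777,104.29 = GBP 45,114.

GBP 45,114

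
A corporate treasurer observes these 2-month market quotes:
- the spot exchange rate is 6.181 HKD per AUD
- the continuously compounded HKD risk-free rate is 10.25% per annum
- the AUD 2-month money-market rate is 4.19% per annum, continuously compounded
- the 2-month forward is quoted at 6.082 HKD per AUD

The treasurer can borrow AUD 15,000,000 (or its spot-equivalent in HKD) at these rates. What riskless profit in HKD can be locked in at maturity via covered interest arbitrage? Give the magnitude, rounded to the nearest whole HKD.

T = 2/12 years.
Keep in AUD, deliver into the forward: 15,000,000·1.0070077737·6.082 = HKD 91,869,319.19.
Swap to HKD now, deposit: 15,000,000·6.181·1.017230088 = HKD 94,312,487.61.
The quoted forward undervalues AUD, so borrow AUD, convert to HKD at spot, deposit the HKD at 10.25%, and buy AUD forward at 6.082 to cover the loan.
The gap between the two covered legs is HKD 2,443,168.

HKD 2,443,168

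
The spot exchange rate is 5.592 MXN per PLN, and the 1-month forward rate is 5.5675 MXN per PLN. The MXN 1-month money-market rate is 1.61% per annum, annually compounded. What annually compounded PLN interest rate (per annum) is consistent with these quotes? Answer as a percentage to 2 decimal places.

7.11%

T = 1/12 years.
CIP gives F = S · g_MXN/g_PLN, so g_MXN/g_PLN = 5.5675/5.592 = 0.9956187.
MXN growth factor: (1 + 0.0161)^(1/12) = 1.0013319.
So the PLN growth factor = 1.0057383.
r = 1.0057383^(12/1) − 1 = 0.071075 → 7.11%.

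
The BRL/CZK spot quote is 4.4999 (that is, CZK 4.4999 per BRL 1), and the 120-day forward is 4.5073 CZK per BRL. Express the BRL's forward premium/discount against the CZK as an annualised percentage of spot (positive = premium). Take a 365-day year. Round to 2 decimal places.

+0.50%

T = 120/365 years.
BRL trades forward at +0.16445% vs spot over the period.
Per annum: 0.0016445 / (120/365) = 0.005002 = 0.50%.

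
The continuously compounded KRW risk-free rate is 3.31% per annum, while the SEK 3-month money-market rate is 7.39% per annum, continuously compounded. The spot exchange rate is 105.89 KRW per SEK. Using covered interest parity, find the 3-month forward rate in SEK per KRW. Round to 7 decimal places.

T = 3/12 years.
Growth of 1 KRW over T: e^(0.0331×3/12) = 1.0083093.
SEK accumulates by e^(0.0739×3/12) = 1.0186467.
Forward (KRW per SEK) = 105.89 × 1.0083093 / 1.0186467 = 104.8154.
Quoted the other way: 1/104.8154 = 0.0095406 SEK per KRW.

0.0095406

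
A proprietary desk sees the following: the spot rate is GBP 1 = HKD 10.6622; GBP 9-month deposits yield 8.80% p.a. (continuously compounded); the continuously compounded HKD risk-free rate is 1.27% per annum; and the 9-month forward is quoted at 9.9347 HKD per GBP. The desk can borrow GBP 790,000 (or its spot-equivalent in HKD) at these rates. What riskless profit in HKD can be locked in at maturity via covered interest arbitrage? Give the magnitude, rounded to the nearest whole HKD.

HKD 119,867

T = 9/12 years.
Route A — deposit GBP, sell forward: 790,000 × 1.068226717 × 9.9347 = HKD 8,383,884.45.
Route B — convert at spot, deposit HKD: 790,000 × 10.6622 × 1.009570507 = HKD 8,503,751.70.
The quoted forward undervalues GBP, so borrow GBP, convert to HKD at spot, deposit the HKD at 1.27%, and buy GBP forward at 9.9347 to cover the loan.
Arbitrage profit = |8,383,884.45 − 8,503,751.70| = HKD 119,867.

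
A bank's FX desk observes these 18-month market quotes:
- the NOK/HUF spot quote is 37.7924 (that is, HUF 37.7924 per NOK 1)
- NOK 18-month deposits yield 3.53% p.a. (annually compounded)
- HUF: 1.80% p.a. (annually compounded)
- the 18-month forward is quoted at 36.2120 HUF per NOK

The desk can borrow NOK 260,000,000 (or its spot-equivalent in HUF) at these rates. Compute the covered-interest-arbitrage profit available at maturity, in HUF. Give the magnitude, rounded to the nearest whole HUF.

T = 18/12 years.
Invest the NOK and cover forward: 260,000,000 × 1.053414570327 × 36.2120 = HUF 9,918,024,589.38.
Convert at spot and invest in HUF: 260,000,000 × 37.7924 × 1.027121137938 = HUF 10,092,516,952.29.
The quoted forward undervalues NOK, so borrow NOK, convert to HUF at spot, deposit the HUF at 1.80%, and buy NOK forward at 36.2120 to cover the loan.
The gap between the two covered legs is HUF 174,492,363.

HUF 174,492,363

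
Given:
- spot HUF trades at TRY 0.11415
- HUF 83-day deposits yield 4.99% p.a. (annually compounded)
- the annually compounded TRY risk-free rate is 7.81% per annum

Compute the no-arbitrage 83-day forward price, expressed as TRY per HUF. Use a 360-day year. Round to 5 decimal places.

T = 83/360 years.
TRY growth factor: (1 + 0.0781)^(83/360) = 1.017489.
Growth of 1 HUF over T: (1 + 0.0499)^(83/360) = 1.0112901.
Forward (TRY per HUF) = 0.11415 × 1.017489 / 1.0112901 = 0.1148497.

0.11485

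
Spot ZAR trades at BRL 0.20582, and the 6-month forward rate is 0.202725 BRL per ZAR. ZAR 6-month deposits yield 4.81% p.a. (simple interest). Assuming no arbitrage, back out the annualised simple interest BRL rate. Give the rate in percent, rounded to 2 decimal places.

1.73%

T = 6/12 years.
F/S = 0.202725/0.20582 = 0.9849626 = (growth of BRL) / (growth of ZAR).
The ZAR side grows by 1 + 0.0481×6/12 = 1.024050.
Hence g_BRL = 1.008651.
(1.008651 − 1)/T = 0.017302, i.e. 1.73%.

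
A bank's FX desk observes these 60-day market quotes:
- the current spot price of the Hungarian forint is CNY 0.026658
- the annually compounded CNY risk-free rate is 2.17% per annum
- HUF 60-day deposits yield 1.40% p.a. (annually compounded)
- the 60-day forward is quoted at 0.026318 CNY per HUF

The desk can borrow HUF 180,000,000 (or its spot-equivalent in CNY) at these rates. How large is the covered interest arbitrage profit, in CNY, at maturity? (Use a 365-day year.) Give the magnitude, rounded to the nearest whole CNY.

T = 60/365 years.
Invest the HUF and cover forward: 180,000,000 × 1.002288023 × 0.026318 = CNY 4,748,078.91.
Convert at spot and invest in CNY: 180,000,000 × 0.026658 × 1.003535205 = CNY 4,815,403.47.
The quoted forward undervalues HUF, so borrow HUF, convert to CNY at spot, deposit the CNY at 2.17%, and buy HUF forward at 0.026318 to cover the loan.
The gap between the two covered legs is CNY 67,325.

CNY 67,325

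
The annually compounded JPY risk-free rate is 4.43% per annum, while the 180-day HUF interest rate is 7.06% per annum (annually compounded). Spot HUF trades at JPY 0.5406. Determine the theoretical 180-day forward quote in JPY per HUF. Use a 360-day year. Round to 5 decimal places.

0.53392

T = 180/360 years.
JPY growth factor: (1 + 0.0443)^(180/360) = 1.021910.
HUF growth factor: (1 + 0.0706)^(180/360) = 1.034698.
Forward (JPY per HUF) = 0.5406 × 1.021910 / 1.034698 = 0.5339186.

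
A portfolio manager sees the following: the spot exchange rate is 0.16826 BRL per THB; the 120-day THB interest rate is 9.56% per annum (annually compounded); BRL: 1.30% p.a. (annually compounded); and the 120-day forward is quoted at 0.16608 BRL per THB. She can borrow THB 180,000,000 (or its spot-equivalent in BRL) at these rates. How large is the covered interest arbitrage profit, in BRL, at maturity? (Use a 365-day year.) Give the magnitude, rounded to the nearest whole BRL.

T = 120/365 years.
Route A — deposit THB, sell forward: 180,000,000 × 1.0304722043 × 0.16608 = BRL 30,805,348.26.
Route B — convert at spot, deposit BRL: 180,000,000 × 0.16826 × 1.0042554591 = BRL 30,415,684.24.
The quoted forward overvalues THB, so borrow BRL, buy THB at spot, deposit the THB at 9.56%, and sell the proceeds forward at 0.16608.
Profit = 30,805,348.26 − 30,415,684.24 = BRL 389,664.

BRL 389,664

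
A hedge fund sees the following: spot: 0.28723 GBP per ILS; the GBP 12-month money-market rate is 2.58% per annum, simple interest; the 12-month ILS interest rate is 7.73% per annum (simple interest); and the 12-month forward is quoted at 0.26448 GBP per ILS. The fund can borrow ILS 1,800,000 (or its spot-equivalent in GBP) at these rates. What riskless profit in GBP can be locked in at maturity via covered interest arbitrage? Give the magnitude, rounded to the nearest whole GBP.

GBP 17,489

T = 1 year.
Keep in ILS, deliver into the forward: 1,800,000·1.077300·0.26448 = GBP 512,863.75.
Swap to GBP now, deposit: 1,800,000·0.28723·1.025800 = GBP 530,352.96.
The quoted forward undervalues ILS, so borrow ILS, convert to GBP at spot, deposit the GBP at 2.58%, and buy ILS forward at 0.26448 to cover the loan.
Arbitrage profit = |512,863.75 − 530,352.96| = GBP 17,489.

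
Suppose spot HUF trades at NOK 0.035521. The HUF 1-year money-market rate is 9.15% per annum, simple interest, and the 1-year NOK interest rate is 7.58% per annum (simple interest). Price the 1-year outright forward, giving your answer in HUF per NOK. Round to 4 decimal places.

28.5632

T = 1 year.
NOK growth factor: 1 + 0.0758×1 = 1.075800.
HUF growth factor: 1 + 0.0915×1 = 1.091500.
CIP: F = S · (grow NOK)/(grow HUF) = 0.035521 × 1.075800/1.091500 = 0.035010070 NOK per HUF.
Invert for HUF per NOK: 1 / 0.035010070 = 28.5632.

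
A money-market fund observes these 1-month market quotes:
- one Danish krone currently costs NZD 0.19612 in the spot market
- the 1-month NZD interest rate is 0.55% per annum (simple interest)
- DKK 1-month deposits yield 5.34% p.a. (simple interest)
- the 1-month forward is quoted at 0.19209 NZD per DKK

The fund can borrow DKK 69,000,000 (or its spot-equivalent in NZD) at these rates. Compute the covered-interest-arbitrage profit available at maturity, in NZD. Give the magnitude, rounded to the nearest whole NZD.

T = 1/12 years.
Keep in DKK, deliver into the forward: 69,000,000·1.004450·0.19209 = NZD 13,313,191.23.
Swap to NZD now, deposit: 69,000,000·0.19612·1.0004583333 = NZD 13,538,482.29.
The quoted forward undervalues DKK, so borrow DKK, convert to NZD at spot, deposit the NZD at 0.55%, and buy DKK forward at 0.19209 to cover the loan.
Arbitrage profit = |13,313,191.23 − 13,538,482.29| = NZD 225,291.

NZD 225,291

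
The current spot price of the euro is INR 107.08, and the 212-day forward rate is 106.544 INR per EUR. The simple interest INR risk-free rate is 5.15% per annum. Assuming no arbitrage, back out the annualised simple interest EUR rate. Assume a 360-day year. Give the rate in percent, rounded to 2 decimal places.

T = 212/360 years.
By CIP, F/S equals the INR-to-EUR growth ratio: 106.544/107.08 = 0.9949944.
INR growth factor: 1 + 0.0515×212/360 = 1.0303278.
So the EUR growth factor = 1.0355112.
r = (1.0355112 − 1)/(212/360) = 0.060302 → 6.03%.

6.03%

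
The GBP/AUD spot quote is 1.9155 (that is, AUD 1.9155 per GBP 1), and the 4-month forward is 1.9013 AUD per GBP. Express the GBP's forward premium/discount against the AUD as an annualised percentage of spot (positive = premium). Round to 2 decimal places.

-2.22%

T = 4/12 years.
GBP trades forward at -0.74132% vs spot over the period.
Per annum: -0.0074132 / (4/12) = -0.022240 = -2.22%.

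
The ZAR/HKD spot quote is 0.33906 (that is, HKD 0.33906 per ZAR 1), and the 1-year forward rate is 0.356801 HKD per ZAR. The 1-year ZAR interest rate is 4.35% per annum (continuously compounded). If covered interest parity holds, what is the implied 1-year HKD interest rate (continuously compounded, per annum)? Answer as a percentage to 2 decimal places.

9.45%

T = 1 year.
By CIP, F/S equals the HKD-to-ZAR growth ratio: 0.356801/0.33906 = 1.0523241.
The ZAR side grows by e^(0.0435×1) = 1.044460.
That pins the HKD growth at 1.0991104.
Take logs: ln 1.0991104 / 1 = 0.094501, so 9.45%.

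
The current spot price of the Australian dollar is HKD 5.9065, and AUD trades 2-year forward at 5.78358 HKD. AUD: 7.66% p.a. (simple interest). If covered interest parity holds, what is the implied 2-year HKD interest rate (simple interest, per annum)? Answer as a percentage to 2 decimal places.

6.46%

T = 2 years.
CIP gives F = S · g_HKD/g_AUD, so g_HKD/g_AUD = 5.78358/5.9065 = 0.9791890.
The AUD side grows by 1 + 0.0766×2 = 1.153200.
Hence g_HKD = 1.1292008.
(1.1292008 − 1)/T = 0.064600, i.e. 6.46%.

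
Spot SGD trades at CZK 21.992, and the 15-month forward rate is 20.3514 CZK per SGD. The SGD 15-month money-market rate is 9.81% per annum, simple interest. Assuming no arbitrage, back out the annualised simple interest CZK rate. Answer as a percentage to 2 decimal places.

3.11%

T = 15/12 years.
By CIP, F/S equals the CZK-to-SGD growth ratio: 20.3514/21.992 = 0.9254001.
SGD growth factor: 1 + 0.0981×15/12 = 1.122625.
Hence g_CZK = 1.0388773.
(1.0388773 − 1)/T = 0.031102, i.e. 3.11%.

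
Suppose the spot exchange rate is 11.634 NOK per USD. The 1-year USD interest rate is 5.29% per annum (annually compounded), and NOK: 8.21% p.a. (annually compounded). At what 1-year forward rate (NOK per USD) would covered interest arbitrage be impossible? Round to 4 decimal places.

11.9566

T = 1 year.
NOK accumulates by (1 + 0.0821)^1 = 1.082100.
USD growth factor: (1 + 0.0529)^1 = 1.052900.
So F = 11.634 × 1.082100 / 1.052900 = 11.956645 (NOK/USD).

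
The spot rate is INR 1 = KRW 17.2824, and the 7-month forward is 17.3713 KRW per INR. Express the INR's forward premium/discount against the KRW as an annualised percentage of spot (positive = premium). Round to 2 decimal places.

T = 7/12 years.
Period premium: (17.3713 − 17.2824)/17.2824 = 0.0051440.
×(1/T) gives 0.88% p.a.

+0.88%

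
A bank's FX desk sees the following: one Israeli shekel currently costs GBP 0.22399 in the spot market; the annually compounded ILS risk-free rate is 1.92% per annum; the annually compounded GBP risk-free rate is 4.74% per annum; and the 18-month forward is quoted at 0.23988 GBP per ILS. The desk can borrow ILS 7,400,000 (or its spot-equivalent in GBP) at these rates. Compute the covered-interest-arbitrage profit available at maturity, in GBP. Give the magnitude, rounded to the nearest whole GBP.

T = 18/12 years.
Route A — deposit ILS, sell forward: 7,400,000 × 1.028937801 × 0.23988 = GBP 1,826,479.84.
Route B — convert at spot, deposit GBP: 7,400,000 × 0.22399 × 1.071935995 = GBP 1,776,761.78.
The quoted forward overvalues ILS, so borrow GBP, buy ILS at spot, deposit the ILS at 1.92%, and sell the proceeds forward at 0.23988.
Arbitrage profit = |1,826,479.84 − 1,776,761.78| = GBP 49,718.

GBP 49,718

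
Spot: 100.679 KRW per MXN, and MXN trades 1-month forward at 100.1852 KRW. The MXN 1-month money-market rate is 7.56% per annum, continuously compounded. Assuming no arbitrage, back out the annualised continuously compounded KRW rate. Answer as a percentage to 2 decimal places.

1.66%

T = 1/12 years.
F/S = 100.1852/100.679 = 0.9950953 = (growth of KRW) / (growth of MXN).
MXN growth factor: e^(0.0756×1/12) = 1.0063199.
So the KRW growth factor = 1.0013842.
r = ln(1.0013842)/(1/12) = 0.016599 → 1.66%.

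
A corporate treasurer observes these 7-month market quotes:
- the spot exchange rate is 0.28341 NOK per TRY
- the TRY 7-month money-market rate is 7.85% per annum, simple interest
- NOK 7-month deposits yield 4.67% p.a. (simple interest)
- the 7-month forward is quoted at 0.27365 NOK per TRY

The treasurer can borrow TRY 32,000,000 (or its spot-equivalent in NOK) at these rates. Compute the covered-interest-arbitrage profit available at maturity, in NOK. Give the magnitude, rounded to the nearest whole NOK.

NOK 158,389

T = 7/12 years.
Invest the TRY and cover forward: 32,000,000 × 1.045791667 × 0.27365 = NOK 9,157,788.47.
Convert at spot and invest in NOK: 32,000,000 × 0.28341 × 1.027241667 = NOK 9,316,177.95.
The quoted forward undervalues TRY, so borrow TRY, convert to NOK at spot, deposit the NOK at 4.67%, and buy TRY forward at 0.27365 to cover the loan.
The gap between the two covered legs is NOK 158,389.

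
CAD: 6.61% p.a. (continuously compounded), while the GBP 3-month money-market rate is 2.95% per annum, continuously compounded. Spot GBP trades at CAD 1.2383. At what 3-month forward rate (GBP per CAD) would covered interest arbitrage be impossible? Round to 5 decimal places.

0.80020

T = 3/12 years.
Growth of 1 CAD over T: e^(0.0661×3/12) = 1.0166623.
Growth of 1 GBP over T: e^(0.0295×3/12) = 1.0074023.
Forward (CAD per GBP) = 1.2383 × 1.0166623 / 1.0074023 = 1.249682.
Invert for GBP per CAD: 1 / 1.249682 = 0.80020.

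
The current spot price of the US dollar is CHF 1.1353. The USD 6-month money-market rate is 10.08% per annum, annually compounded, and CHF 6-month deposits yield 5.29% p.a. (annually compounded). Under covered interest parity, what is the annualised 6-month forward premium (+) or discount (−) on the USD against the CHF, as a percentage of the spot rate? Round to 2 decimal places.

-4.40%

T = 6/12 years.
No-arbitrage forward: 1.1353 × 1.0261092 / 1.0491902 = 1.1103247 CHF/USD.
Annualised premium = (F − S)/S × (1/T) = (1.1103247 − 1.1353)/1.1353 ÷ (6/12) = -4.40%.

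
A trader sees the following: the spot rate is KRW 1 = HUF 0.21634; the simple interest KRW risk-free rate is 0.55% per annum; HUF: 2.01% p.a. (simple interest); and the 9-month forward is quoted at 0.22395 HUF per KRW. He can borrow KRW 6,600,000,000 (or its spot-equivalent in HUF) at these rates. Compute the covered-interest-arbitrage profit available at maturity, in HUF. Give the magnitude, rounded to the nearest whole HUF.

HUF 34,798,290

T = 9/12 years.
Route A — deposit KRW, sell forward: 6,600,000,000 × 1.004125 × 0.22395 = HUF 1,484,167,038.75.
Route B — convert at spot, deposit HUF: 6,600,000,000 × 0.21634 × 1.015075 = HUF 1,449,368,748.30.
The quoted forward overvalues KRW, so borrow HUF, buy KRW at spot, deposit the KRW at 0.55%, and sell the proceeds forward at 0.22395.
Arbitrage profit = |1,484,167,038.75 − 1,449,368,748.30| = HUF 34,798,290.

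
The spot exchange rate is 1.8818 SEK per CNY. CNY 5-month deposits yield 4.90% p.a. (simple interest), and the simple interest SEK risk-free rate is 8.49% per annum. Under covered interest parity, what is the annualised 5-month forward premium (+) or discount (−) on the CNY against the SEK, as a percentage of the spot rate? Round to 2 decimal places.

+3.52%

T = 5/12 years.
CIP forward (SEK per CNY) = 1.8818 × 1.035375/1.0204167 = 1.9093853.
(F − S)/S ÷ T = (1.9093853 − 1.8818)/1.8818/(5/12) = 0.035182 → 3.52%.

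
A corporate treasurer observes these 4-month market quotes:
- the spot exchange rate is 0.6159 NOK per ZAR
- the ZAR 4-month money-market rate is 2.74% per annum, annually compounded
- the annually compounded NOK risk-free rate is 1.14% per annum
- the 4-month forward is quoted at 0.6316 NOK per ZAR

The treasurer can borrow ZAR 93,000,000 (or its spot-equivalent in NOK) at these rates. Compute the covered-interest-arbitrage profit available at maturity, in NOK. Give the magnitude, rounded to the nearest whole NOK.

T = 4/12 years.
Invest the ZAR and cover forward: 93,000,000 × 1.0090511626 × 0.6316 = NOK 59,270,454.43.
Convert at spot and invest in NOK: 93,000,000 × 0.6159 × 1.0037856508 = NOK 57,495,537.16.
The quoted forward overvalues ZAR, so borrow NOK, buy ZAR at spot, deposit the ZAR at 2.74%, and sell the proceeds forward at 0.6316.
Arbitrage profit = |59,270,454.43 − 57,495,537.16| = NOK 1,774,917.

NOK 1,774,917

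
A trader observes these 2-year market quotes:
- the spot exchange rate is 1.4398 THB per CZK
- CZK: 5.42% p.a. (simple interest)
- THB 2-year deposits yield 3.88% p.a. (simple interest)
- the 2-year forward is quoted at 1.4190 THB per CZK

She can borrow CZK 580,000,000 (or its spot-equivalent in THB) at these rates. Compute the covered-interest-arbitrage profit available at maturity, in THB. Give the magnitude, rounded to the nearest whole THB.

T = 2 years.
Invest the CZK and cover forward: 580,000,000 × 1.108400 × 1.4190 = THB 912,235,368.00.
Convert at spot and invest in THB: 580,000,000 × 1.4398 × 1.077600 = THB 899,886,518.40.
The quoted forward overvalues CZK, so borrow THB, buy CZK at spot, deposit the CZK at 5.42%, and sell the proceeds forward at 1.4190.
Profit = 912,235,368.00 − 899,886,518.40 = THB 12,348,850.

THB 12,348,850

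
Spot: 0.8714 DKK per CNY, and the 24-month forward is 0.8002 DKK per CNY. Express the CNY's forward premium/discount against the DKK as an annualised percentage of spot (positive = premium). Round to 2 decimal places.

-4.09%

T = 2 years.
(F − S)/S = (0.8002 − 0.8714)/0.8714 = -0.0817076.
×(1/T) gives -4.09% p.a.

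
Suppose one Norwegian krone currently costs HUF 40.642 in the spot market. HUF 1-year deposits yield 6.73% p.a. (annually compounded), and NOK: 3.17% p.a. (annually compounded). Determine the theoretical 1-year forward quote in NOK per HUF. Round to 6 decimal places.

T = 1 year.
Growth of 1 HUF over T: (1 + 0.0673)^1 = 1.067300.
Growth of 1 NOK over T: (1 + 0.0317)^1 = 1.031700.
So F = 40.642 × 1.067300 / 1.031700 = 42.04440 (HUF/NOK).
Invert for NOK per HUF: 1 / 42.04440 = 0.023784.

0.023784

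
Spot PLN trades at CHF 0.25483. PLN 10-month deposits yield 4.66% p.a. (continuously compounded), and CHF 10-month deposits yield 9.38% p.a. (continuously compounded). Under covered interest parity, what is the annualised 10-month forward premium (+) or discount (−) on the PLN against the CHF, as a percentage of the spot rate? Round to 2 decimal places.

+4.81%

T = 10/12 years.
CIP forward (CHF per PLN) = 0.25483 × 1.0813029/1.0395972 = 0.26505306.
Annualised premium = (F − S)/S × (1/T) = (0.26505306 − 0.25483)/0.25483 ÷ (10/12) = 4.81%.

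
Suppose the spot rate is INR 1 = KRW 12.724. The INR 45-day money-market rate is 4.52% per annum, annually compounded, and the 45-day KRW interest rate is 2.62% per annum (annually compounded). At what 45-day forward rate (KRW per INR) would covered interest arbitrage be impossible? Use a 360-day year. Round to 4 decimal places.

12.6949

T = 45/360 years.
Growth of 1 KRW over T: (1 + 0.0262)^(45/360) = 1.00323806.
INR accumulates by (1 + 0.0452)^(45/360) = 1.00554133.
So F = 12.724 × 1.00323806 / 1.00554133 = 12.694855 (KRW/INR).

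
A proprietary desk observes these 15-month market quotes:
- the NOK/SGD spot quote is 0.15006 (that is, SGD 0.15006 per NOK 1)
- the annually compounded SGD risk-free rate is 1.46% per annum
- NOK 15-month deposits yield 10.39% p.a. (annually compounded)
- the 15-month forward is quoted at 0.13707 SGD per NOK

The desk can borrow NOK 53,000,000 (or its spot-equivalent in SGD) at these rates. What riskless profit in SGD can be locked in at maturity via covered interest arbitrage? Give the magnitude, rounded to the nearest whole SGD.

SGD 121,574

T = 15/12 years.
Route A — deposit NOK, sell forward: 53,000,000 × 1.131519823 × 0.13707 = SGD 8,220,163.37.
Route B — convert at spot, deposit SGD: 53,000,000 × 0.15006 × 1.018283185 = SGD 8,098,589.46.
The quoted forward overvalues NOK, so borrow SGD, buy NOK at spot, deposit the NOK at 10.39%, and sell the proceeds forward at 0.13707.
Profit = 8,220,163.37 − 8,098,589.46 = SGD 121,574.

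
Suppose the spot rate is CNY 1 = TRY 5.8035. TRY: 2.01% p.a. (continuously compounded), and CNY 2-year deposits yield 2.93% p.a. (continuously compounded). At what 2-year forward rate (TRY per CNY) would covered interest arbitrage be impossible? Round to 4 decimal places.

T = 2 years.
TRY growth factor: e^(0.0201×2) = 1.041019.
CNY growth factor: e^(0.0293×2) = 1.060351.
So F = 5.8035 × 1.041019 / 1.060351 = 5.697692 (TRY/CNY).

5.6977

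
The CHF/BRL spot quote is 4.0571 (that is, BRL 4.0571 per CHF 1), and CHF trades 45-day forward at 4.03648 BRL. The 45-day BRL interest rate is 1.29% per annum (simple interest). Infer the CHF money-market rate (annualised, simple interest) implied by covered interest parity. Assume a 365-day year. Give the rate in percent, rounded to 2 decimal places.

T = 45/365 years.
By CIP, F/S equals the BRL-to-CHF growth ratio: 4.03648/4.0571 = 0.9949176.
BRL growth factor: 1 + 0.0129×45/365 = 1.0015904.
Hence g_CHF = 1.0067069.
(1.0067069 − 1)/T = 0.054400, i.e. 5.44%.

5.44%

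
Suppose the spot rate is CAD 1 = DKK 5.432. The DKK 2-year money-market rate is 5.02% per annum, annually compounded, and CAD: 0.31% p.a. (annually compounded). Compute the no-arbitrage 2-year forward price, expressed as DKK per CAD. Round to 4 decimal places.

T = 2 years.
DKK growth factor: (1 + 0.0502)^2 = 1.102920.
CAD growth factor: (1 + 0.0031)^2 = 1.0062096.
CIP: F = S · (grow DKK)/(grow CAD) = 5.432 × 1.102920/1.0062096 = 5.954089 DKK per CAD.

5.9541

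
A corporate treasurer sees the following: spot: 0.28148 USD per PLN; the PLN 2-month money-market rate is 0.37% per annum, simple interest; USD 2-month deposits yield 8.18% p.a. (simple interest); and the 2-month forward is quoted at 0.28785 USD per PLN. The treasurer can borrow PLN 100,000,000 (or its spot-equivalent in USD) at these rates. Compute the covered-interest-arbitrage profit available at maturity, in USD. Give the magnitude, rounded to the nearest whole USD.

T = 2/12 years.
Invest the PLN and cover forward: 100,000,000 × 1.0006166667 × 0.28785 = USD 28,802,750.75.
Convert at spot and invest in USD: 100,000,000 × 0.28148 × 1.0136333333 = USD 28,531,751.07.
The quoted forward overvalues PLN, so borrow USD, buy PLN at spot, deposit the PLN at 0.37%, and sell the proceeds forward at 0.28785.
The gap between the two covered legs is USD 271,000.

USD 271,000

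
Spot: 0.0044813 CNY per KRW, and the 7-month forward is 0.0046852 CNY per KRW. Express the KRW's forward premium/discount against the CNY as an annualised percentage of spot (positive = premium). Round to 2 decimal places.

+7.80%

T = 7/12 years.
Period premium: (0.0046852 − 0.0044813)/0.0044813 = 0.0455002.
Per annum: 0.0455002 / (7/12) = 0.078000 = 7.80%.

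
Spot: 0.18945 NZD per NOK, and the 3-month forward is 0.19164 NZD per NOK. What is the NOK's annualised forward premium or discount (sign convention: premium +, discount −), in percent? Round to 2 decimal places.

+4.62%

T = 3/12 years.
(F − S)/S = (0.19164 − 0.18945)/0.18945 = 0.0115598.
Per annum: 0.0115598 / (3/12) = 0.046239 = 4.62%.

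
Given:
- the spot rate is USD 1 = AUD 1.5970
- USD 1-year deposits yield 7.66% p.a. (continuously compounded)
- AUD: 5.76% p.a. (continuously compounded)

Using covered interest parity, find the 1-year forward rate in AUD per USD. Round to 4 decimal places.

1.5669

T = 1 year.
AUD accumulates by e^(0.0576×1) = 1.0592912.
USD growth factor: e^(0.0766×1) = 1.0796101.
CIP: F = S · (grow AUD)/(grow USD) = 1.597 × 1.0592912/1.0796101 = 1.566944 AUD per USD.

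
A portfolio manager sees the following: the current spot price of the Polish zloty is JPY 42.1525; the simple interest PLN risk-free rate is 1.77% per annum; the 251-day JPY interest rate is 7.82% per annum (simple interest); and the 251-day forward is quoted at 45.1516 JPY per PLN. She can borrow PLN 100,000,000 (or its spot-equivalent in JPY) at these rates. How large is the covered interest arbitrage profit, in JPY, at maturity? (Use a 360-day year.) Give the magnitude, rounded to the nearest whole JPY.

JPY 125,803,698

T = 251/360 years.
Invest the PLN and cover forward: 100,000,000 × 1.012340833333 × 45.1516 = JPY 4,570,880,837.03.
Convert at spot and invest in JPY: 100,000,000 × 42.1525 × 1.054522777778 = JPY 4,445,077,139.03.
The quoted forward overvalues PLN, so borrow JPY, buy PLN at spot, deposit the PLN at 1.77%, and sell the proceeds forward at 45.1516.
The gap between the two covered legs is JPY 125,803,698.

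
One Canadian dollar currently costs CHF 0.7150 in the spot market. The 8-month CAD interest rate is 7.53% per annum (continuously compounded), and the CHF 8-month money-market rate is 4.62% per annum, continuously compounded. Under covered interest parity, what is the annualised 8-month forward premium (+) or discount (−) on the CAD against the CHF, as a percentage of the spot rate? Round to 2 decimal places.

T = 8/12 years.
F = S · g_CHF/g_CAD = 0.715 × 1.0312792/1.0514814 = 0.7012626.
Annualised premium = (F − S)/S × (1/T) = (0.7012626 − 0.715)/0.715 ÷ (8/12) = -2.88%.

-2.88%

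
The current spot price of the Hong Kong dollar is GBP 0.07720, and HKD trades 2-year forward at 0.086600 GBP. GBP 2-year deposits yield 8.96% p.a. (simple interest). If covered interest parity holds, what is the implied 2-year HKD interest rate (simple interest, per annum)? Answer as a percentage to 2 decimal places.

2.56%

T = 2 years.
CIP gives F = S · g_GBP/g_HKD, so g_GBP/g_HKD = 0.0866/0.0772 = 1.1217617.
The GBP side grows by 1 + 0.0896×2 = 1.179200.
Hence g_HKD = 1.0512037.
(1.0512037 − 1)/T = 0.025602, i.e. 2.56%.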